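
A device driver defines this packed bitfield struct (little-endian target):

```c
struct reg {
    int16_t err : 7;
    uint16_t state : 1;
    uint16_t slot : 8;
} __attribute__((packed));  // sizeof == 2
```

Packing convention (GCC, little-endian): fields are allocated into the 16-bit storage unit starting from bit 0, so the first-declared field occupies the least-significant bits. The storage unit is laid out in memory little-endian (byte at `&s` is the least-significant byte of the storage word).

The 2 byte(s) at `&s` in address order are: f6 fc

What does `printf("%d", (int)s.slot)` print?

[0]=0xf6 [1]=0xfc (little-endian) → word 0xfcf6
err [0+:7] = (word>>0) & 0x7f = 118
state [7+:1] = (word>>7) & 0x1 = 1
slot [8+:8] = (word>>8) & 0xff = 252  ←

252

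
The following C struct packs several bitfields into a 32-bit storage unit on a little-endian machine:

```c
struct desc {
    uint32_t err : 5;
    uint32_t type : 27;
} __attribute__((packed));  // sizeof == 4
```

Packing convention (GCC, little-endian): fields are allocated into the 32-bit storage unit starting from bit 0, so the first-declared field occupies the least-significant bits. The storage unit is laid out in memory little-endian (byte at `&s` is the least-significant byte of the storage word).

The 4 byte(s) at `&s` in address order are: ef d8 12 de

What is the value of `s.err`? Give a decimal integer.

15

[0]=0xef [1]=0xd8 [2]=0x12 [3]=0xde (little-endian) → word 0xde12d8ef
err:5 @ bit 0 → (0xde12d8ef>>0)&0x1f = 0xf  ←
type:27 @ bit 5 → (0xde12d8ef>>5)&0x7ffffff = 0x6f096c7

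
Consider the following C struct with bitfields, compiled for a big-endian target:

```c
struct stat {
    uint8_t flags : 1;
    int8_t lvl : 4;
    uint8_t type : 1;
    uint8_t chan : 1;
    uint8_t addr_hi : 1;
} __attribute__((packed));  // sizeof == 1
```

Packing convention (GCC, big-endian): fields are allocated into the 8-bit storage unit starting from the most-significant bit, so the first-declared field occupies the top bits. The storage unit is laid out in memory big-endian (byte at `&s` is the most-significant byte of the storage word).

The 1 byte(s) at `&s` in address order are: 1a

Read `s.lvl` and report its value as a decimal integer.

[0]=0x1a (big-endian) → word 0x1a
flags:1 @ bit 7 → (0x1a>>7)&0x1 = 0x0
lvl:4 @ bit 3 → (0x1a>>3)&0xf = 0x3  ←
type:1 @ bit 2 → (0x1a>>2)&0x1 = 0x0
chan:1 @ bit 1 → (0x1a>>1)&0x1 = 0x1
addr_hi:1 @ bit 0 → (0x1a>>0)&0x1 = 0x0
lvl signed 4b, MSB=0: value = 3

3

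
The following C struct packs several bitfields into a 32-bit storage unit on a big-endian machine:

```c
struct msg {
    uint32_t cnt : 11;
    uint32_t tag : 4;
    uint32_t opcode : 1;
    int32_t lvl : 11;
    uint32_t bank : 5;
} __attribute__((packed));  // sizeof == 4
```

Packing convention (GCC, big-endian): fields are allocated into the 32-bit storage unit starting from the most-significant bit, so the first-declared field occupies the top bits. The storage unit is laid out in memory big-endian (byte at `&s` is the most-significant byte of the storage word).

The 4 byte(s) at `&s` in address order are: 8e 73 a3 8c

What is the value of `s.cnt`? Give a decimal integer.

[0]=0x8e [1]=0x73 [2]=0xa3 [3]=0x8c (big-endian) → word 0x8e73a38c
cnt [21+:11] = (word>>21) & 0x7ff = 1139  ←
tag [17+:4] = (word>>17) & 0xf = 9
opcode [16+:1] = (word>>16) & 0x1 = 1
lvl [5+:11] = (word>>5) & 0x7ff = 1308
bank [0+:5] = (word>>0) & 0x1f = 12

1139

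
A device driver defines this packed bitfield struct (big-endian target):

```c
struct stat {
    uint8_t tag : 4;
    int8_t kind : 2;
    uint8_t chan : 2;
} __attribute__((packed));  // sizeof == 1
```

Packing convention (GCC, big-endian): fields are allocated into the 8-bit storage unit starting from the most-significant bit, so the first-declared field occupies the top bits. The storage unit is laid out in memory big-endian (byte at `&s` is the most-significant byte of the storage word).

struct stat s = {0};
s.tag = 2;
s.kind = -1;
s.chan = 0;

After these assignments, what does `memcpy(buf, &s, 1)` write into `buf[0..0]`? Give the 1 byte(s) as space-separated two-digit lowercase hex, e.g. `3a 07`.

2c

tag:4 = 2 → 0x2 << 4 → word 0x20
kind:2 = -1 → 0x3 << 2 → word 0x2c
chan:2 = 0 → 0x0 << 0 → word 0x2c
word = 0x2c → big-endian bytes:
  [0]=0x2c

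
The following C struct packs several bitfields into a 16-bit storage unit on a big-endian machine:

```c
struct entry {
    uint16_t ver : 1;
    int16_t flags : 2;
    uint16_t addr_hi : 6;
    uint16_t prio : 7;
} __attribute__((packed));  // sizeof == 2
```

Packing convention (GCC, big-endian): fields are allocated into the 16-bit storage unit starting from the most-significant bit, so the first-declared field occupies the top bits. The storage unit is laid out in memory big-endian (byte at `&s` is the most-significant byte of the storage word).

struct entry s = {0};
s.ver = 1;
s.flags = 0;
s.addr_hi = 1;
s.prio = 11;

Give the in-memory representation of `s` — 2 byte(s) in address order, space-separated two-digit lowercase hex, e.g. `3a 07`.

[15+:1] ver=1 & 0x1 = 0x1; word=0x8000
[13+:2] flags=0 & 0x3 = 0x0; word=0x8000
[7+:6] addr_hi=1 & 0x3f = 0x1; word=0x8080
[0+:7] prio=11 & 0x7f = 0xb; word=0x808b
word = 0x808b → big-endian bytes:
  [0]=0x80  [1]=0x8b

80 8b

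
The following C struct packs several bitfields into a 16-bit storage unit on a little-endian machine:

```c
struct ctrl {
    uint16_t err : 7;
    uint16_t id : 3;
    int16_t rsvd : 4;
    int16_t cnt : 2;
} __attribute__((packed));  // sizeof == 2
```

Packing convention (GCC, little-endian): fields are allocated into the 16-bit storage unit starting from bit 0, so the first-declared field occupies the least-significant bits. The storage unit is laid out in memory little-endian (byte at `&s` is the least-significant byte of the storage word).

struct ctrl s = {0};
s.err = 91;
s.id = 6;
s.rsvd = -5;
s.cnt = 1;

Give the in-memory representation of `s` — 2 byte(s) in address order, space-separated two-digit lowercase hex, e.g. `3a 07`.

5b 6f

err:7 = 91 → 0x5b << 0 → word 0x005b
id:3 = 6 → 0x6 << 7 → word 0x035b
rsvd:4 = -5 → 0xb << 10 → word 0x2f5b
cnt:2 = 1 → 0x1 << 14 → word 0x6f5b
word = 0x6f5b → little-endian bytes:
  [0]=0x5b  [1]=0x6f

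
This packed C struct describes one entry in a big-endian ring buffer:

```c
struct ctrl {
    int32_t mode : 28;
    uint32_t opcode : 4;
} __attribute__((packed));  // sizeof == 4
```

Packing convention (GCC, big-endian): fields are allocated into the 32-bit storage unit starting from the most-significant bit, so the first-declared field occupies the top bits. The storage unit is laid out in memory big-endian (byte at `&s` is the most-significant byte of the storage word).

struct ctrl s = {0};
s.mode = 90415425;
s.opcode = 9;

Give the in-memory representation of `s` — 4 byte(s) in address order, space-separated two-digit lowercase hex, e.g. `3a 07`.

56 3a 14 19

[4+:28] mode=90415425 & 0xfffffff = 0x563a141; word=0x563a1410
[0+:4] opcode=9 & 0xf = 0x9; word=0x563a1419
word = 0x563a1419 → big-endian bytes:
  [0]=0x56  [1]=0x3a  [2]=0x14  [3]=0x19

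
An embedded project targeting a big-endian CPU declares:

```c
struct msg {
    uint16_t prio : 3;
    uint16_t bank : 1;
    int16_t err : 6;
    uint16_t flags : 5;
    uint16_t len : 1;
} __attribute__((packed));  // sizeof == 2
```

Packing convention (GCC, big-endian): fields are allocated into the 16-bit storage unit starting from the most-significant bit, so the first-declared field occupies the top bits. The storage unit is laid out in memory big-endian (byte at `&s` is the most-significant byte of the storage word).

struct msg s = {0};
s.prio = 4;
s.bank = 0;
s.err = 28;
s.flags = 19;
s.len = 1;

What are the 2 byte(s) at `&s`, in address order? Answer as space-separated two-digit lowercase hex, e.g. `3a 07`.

[13+:3] prio=4 & 0x7 = 0x4; word=0x8000
[12+:1] bank=0 & 0x1 = 0x0; word=0x8000
[6+:6] err=28 & 0x3f = 0x1c; word=0x8700
[1+:5] flags=19 & 0x1f = 0x13; word=0x8726
[0+:1] len=1 & 0x1 = 0x1; word=0x8727
word = 0x8727 → big-endian bytes:
  [0]=0x87  [1]=0x27

87 27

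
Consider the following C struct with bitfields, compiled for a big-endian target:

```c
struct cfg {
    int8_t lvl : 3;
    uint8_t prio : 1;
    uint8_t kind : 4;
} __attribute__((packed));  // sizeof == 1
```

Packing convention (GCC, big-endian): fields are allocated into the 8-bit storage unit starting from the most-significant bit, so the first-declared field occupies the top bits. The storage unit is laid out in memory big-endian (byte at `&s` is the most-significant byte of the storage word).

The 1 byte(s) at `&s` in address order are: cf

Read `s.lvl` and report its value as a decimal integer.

-2

[0]=0xcf (big-endian) → word 0xcf
lvl:3 @ bit 5 → (0xcf>>5)&0x7 = 0x6  ←
prio:1 @ bit 4 → (0xcf>>4)&0x1 = 0x0
kind:4 @ bit 0 → (0xcf>>0)&0xf = 0xf
lvl signed 3b, MSB=1: 6 - 8 = -2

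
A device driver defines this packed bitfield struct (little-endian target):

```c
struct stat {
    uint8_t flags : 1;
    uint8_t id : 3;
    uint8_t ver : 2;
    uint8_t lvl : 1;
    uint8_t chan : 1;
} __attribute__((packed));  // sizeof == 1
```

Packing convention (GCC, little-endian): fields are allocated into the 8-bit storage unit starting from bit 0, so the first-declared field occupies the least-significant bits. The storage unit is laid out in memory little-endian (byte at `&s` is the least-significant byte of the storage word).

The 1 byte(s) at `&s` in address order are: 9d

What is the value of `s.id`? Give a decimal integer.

6

[0]=0x9d (little-endian) → word 0x9d
flags:1 @ bit 0 → (0x9d>>0)&0x1 = 0x1
id:3 @ bit 1 → (0x9d>>1)&0x7 = 0x6  ←
ver:2 @ bit 4 → (0x9d>>4)&0x3 = 0x1
lvl:1 @ bit 6 → (0x9d>>6)&0x1 = 0x0
chan:1 @ bit 7 → (0x9d>>7)&0x1 = 0x1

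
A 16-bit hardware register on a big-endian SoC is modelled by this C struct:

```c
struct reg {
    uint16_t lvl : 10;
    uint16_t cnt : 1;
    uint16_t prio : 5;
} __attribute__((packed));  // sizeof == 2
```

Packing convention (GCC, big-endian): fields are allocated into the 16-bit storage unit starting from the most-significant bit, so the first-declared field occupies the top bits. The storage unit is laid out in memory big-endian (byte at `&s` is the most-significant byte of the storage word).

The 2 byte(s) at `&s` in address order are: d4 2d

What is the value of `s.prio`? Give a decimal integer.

13

[0]=0xd4 [1]=0x2d (big-endian) → word 0xd42d
lvl [6+:10] = (word>>6) & 0x3ff = 848
cnt [5+:1] = (word>>5) & 0x1 = 1
prio [0+:5] = (word>>0) & 0x1f = 13  ←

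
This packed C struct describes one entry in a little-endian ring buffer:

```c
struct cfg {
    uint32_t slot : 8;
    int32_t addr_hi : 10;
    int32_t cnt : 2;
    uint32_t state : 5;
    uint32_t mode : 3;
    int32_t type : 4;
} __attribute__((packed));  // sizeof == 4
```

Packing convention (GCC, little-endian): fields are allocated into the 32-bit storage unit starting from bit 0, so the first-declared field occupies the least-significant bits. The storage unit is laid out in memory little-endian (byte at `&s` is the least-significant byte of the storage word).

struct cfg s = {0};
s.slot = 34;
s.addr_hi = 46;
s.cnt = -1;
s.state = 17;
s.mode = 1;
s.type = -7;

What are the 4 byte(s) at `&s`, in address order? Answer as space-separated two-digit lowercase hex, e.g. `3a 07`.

22 2e 1c 93

slot (8b) val=34 bits=0x22 at bit 0: 0x00000022
addr_hi (10b) val=46 bits=0x2e at bit 8: 0x00002e22
cnt (2b) val=-1 bits=0x3 at bit 18: 0x000c2e22
state (5b) val=17 bits=0x11 at bit 20: 0x011c2e22
mode (3b) val=1 bits=0x1 at bit 25: 0x031c2e22
type (4b) val=-7 bits=0x9 at bit 28: 0x931c2e22
word = 0x931c2e22 → little-endian bytes:
  [0]=0x22  [1]=0x2e  [2]=0x1c  [3]=0x93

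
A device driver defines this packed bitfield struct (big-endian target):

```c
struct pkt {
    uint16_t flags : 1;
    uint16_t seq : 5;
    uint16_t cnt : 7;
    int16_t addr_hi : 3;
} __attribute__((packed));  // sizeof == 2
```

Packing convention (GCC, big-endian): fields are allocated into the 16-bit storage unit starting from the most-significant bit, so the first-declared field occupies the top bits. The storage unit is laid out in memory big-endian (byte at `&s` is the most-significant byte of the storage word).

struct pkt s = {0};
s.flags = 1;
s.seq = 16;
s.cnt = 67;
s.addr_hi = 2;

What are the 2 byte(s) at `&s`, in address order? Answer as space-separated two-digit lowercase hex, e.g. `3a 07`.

flags:1 = 1 → 0x1 << 15 → word 0x8000
seq:5 = 16 → 0x10 << 10 → word 0xc000
cnt:7 = 67 → 0x43 << 3 → word 0xc218
addr_hi:3 = 2 → 0x2 << 0 → word 0xc21a
word = 0xc21a → big-endian bytes:
  [0]=0xc2  [1]=0x1a

c2 1a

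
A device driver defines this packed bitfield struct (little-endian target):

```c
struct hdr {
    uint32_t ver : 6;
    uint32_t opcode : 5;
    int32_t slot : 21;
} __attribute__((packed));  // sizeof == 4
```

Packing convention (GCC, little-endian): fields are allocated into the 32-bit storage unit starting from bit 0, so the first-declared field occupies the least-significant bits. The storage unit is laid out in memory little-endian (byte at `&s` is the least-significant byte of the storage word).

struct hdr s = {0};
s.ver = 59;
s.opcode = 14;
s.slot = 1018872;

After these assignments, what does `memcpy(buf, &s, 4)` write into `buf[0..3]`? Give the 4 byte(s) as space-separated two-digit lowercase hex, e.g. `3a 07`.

bb c3 5f 7c

ver (6b) val=59 bits=0x3b at bit 0: 0x0000003b
opcode (5b) val=14 bits=0xe at bit 6: 0x000003bb
slot (21b) val=1018872 bits=0xf8bf8 at bit 11: 0x7c5fc3bb
word = 0x7c5fc3bb → little-endian bytes:
  [0]=0xbb  [1]=0xc3  [2]=0x5f  [3]=0x7c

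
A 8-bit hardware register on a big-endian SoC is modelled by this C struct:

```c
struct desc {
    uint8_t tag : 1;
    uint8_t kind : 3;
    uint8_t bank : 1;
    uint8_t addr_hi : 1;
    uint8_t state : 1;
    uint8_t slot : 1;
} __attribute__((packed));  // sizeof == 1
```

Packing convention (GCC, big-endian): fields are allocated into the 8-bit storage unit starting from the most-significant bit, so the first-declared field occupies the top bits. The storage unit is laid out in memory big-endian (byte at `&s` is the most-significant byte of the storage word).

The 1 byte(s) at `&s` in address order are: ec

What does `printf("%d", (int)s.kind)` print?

6

[0]=0xec (big-endian) → word 0xec
tag:1 @ bit 7 → (0xec>>7)&0x1 = 0x1
kind:3 @ bit 4 → (0xec>>4)&0x7 = 0x6  ←
bank:1 @ bit 3 → (0xec>>3)&0x1 = 0x1
addr_hi:1 @ bit 2 → (0xec>>2)&0x1 = 0x1
state:1 @ bit 1 → (0xec>>1)&0x1 = 0x0
slot:1 @ bit 0 → (0xec>>0)&0x1 = 0x0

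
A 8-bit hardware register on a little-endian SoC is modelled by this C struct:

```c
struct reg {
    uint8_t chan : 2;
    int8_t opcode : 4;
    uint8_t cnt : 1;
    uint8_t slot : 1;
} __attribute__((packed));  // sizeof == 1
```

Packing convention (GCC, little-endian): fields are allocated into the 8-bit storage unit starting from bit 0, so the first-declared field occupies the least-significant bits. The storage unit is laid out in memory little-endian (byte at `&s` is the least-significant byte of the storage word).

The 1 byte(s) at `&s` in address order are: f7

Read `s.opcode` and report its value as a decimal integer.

-3

[0]=0xf7 (little-endian) → word 0xf7
chan [0+:2] = (word>>0) & 0x3 = 3
opcode [2+:4] = (word>>2) & 0xf = 13  ←
cnt [6+:1] = (word>>6) & 0x1 = 1
slot [7+:1] = (word>>7) & 0x1 = 1
opcode signed 4b, MSB=1: 13 - 16 = -3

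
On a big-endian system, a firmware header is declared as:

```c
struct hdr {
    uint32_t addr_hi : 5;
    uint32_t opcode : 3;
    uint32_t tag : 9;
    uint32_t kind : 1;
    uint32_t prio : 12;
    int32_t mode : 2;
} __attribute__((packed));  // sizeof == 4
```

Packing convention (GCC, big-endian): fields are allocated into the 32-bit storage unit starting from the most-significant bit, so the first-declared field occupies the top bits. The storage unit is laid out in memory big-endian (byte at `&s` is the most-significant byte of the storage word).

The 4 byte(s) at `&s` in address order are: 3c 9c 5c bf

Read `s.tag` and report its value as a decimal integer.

[0]=0x3c [1]=0x9c [2]=0x5c [3]=0xbf (big-endian) → word 0x3c9c5cbf
addr_hi [27+:5] = (word>>27) & 0x1f = 7
opcode [24+:3] = (word>>24) & 0x7 = 4
tag [15+:9] = (word>>15) & 0x1ff = 312  ←
kind [14+:1] = (word>>14) & 0x1 = 1
prio [2+:12] = (word>>2) & 0xfff = 1839
mode [0+:2] = (word>>0) & 0x3 = 3

312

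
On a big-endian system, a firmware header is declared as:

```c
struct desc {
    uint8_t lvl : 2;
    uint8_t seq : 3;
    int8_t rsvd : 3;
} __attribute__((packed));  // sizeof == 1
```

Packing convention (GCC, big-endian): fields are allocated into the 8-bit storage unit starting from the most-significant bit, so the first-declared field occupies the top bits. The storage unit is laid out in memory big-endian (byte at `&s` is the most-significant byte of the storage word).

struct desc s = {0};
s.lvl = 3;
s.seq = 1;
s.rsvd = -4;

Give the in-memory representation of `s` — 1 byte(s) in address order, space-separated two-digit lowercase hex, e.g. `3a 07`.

cc

lvl:2 = 3 → 0x3 << 6 → word 0xc0
seq:3 = 1 → 0x1 << 3 → word 0xc8
rsvd:3 = -4 → 0x4 << 0 → word 0xcc
word = 0xcc → big-endian bytes:
  [0]=0xcc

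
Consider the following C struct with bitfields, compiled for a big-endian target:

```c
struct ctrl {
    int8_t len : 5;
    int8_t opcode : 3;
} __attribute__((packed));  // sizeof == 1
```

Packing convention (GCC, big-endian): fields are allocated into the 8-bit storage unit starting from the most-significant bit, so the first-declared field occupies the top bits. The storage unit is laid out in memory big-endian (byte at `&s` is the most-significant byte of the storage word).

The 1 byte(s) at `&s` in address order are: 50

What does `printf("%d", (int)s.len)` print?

[0]=0x50 (big-endian) → word 0x50
len:5 @ bit 3 → (0x50>>3)&0x1f = 0xa  ←
opcode:3 @ bit 0 → (0x50>>0)&0x7 = 0x0
len signed 5b, MSB=0: value = 10

10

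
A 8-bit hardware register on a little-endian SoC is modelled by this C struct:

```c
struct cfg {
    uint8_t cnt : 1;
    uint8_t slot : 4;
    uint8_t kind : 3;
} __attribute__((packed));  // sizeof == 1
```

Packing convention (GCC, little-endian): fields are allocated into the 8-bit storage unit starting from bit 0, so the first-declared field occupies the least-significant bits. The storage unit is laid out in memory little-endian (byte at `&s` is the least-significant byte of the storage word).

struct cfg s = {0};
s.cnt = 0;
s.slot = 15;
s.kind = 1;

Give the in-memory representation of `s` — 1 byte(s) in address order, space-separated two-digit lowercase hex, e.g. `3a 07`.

[0+:1] cnt=0 & 0x1 = 0x0; word=0x00
[1+:4] slot=15 & 0xf = 0xf; word=0x1e
[5+:3] kind=1 & 0x7 = 0x1; word=0x3e
word = 0x3e → little-endian bytes:
  [0]=0x3e

3e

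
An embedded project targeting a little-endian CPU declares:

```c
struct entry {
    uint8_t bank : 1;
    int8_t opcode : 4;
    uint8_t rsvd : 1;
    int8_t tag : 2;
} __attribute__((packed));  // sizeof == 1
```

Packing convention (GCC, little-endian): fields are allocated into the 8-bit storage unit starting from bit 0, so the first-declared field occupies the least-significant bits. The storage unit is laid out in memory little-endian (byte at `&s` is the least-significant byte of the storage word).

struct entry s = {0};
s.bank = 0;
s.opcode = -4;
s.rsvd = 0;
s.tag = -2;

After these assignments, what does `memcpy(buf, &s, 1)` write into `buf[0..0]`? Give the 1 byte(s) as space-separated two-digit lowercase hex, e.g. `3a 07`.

98

bank (1b) val=0 bits=0x0 at bit 0: 0x00
opcode (4b) val=-4 bits=0xc at bit 1: 0x18
rsvd (1b) val=0 bits=0x0 at bit 5: 0x18
tag (2b) val=-2 bits=0x2 at bit 6: 0x98
word = 0x98 → little-endian bytes:
  [0]=0x98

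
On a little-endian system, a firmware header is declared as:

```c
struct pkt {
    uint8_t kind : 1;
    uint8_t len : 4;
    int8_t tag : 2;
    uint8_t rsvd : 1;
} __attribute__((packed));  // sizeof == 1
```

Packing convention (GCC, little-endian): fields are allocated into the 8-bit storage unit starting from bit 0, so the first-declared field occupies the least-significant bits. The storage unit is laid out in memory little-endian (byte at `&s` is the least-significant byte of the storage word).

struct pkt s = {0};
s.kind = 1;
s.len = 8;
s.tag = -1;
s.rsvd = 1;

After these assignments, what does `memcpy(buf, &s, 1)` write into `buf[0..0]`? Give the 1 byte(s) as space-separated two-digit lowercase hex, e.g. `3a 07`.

[0+:1] kind=1 & 0x1 = 0x1; word=0x01
[1+:4] len=8 & 0xf = 0x8; word=0x11
[5+:2] tag=-1 & 0x3 = 0x3; word=0x71
[7+:1] rsvd=1 & 0x1 = 0x1; word=0xf1
word = 0xf1 → little-endian bytes:
  [0]=0xf1

f1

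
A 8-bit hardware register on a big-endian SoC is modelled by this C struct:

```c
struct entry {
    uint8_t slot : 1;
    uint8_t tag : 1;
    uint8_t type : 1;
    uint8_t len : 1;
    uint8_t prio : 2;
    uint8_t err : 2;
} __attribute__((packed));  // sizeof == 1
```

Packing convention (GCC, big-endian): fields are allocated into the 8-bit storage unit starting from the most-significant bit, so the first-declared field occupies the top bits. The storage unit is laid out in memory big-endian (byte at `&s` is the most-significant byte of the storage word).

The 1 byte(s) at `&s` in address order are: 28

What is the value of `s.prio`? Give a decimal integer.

2

[0]=0x28 (big-endian) → word 0x28
slot [7+:1] = (word>>7) & 0x1 = 0
tag [6+:1] = (word>>6) & 0x1 = 0
type [5+:1] = (word>>5) & 0x1 = 1
len [4+:1] = (word>>4) & 0x1 = 0
prio [2+:2] = (word>>2) & 0x3 = 2  ←
err [0+:2] = (word>>0) & 0x3 = 0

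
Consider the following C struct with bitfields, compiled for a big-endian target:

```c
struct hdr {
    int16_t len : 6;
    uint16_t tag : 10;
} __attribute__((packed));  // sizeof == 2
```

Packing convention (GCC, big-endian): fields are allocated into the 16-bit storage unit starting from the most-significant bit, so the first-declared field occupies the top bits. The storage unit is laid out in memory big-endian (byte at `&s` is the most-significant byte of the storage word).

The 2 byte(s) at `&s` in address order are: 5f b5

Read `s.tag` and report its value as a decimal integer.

[0]=0x5f [1]=0xb5 (big-endian) → word 0x5fb5
len [10+:6] = (word>>10) & 0x3f = 23
tag [0+:10] = (word>>0) & 0x3ff = 949  ←

949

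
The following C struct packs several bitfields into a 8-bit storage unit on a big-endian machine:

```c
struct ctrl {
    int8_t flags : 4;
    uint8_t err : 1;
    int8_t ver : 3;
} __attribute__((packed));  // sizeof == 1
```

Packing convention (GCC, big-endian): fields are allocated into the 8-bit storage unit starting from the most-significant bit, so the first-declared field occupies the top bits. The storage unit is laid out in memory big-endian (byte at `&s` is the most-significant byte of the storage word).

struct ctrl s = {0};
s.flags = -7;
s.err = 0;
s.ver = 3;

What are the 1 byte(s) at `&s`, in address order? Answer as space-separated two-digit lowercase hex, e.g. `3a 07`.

flags:4 = -7 → 0x9 << 4 → word 0x90
err:1 = 0 → 0x0 << 3 → word 0x90
ver:3 = 3 → 0x3 << 0 → word 0x93
word = 0x93 → big-endian bytes:
  [0]=0x93

93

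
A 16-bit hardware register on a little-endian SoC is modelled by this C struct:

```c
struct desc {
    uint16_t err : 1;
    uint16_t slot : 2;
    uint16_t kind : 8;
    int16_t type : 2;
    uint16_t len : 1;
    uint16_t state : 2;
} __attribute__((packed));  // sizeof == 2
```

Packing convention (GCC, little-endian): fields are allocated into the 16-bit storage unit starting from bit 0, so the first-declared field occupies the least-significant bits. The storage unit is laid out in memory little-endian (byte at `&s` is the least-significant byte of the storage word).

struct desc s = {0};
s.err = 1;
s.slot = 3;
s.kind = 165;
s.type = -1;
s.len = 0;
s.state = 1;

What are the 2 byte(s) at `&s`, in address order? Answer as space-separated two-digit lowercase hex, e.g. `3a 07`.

err:1 = 1 → 0x1 << 0 → word 0x0001
slot:2 = 3 → 0x3 << 1 → word 0x0007
kind:8 = 165 → 0xa5 << 3 → word 0x052f
type:2 = -1 → 0x3 << 11 → word 0x1d2f
len:1 = 0 → 0x0 << 13 → word 0x1d2f
state:2 = 1 → 0x1 << 14 → word 0x5d2f
word = 0x5d2f → little-endian bytes:
  [0]=0x2f  [1]=0x5d

2f 5d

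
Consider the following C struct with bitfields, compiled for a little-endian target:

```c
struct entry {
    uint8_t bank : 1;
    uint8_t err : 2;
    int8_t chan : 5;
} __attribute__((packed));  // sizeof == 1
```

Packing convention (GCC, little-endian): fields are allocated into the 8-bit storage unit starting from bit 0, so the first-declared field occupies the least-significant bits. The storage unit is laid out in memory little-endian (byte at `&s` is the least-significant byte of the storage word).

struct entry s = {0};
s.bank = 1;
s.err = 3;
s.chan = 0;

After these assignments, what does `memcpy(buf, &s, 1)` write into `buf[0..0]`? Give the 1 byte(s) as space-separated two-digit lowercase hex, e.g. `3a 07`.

bank:1 = 1 → 0x1 << 0 → word 0x01
err:2 = 3 → 0x3 << 1 → word 0x07
chan:5 = 0 → 0x0 << 3 → word 0x07
word = 0x07 → little-endian bytes:
  [0]=0x07

07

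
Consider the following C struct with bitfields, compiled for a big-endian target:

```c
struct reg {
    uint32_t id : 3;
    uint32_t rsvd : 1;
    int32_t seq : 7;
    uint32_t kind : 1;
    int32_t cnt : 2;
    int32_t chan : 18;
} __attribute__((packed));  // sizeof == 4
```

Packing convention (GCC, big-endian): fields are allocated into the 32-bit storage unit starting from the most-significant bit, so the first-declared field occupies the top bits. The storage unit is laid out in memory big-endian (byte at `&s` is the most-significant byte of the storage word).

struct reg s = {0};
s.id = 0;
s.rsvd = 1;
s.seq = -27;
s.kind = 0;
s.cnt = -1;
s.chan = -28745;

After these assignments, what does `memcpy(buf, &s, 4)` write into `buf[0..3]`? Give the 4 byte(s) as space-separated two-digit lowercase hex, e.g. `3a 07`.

[29+:3] id=0 & 0x7 = 0x0; word=0x00000000
[28+:1] rsvd=1 & 0x1 = 0x1; word=0x10000000
[21+:7] seq=-27 & 0x7f = 0x65; word=0x1ca00000
[20+:1] kind=0 & 0x1 = 0x0; word=0x1ca00000
[18+:2] cnt=-1 & 0x3 = 0x3; word=0x1cac0000
[0+:18] chan=-28745 & 0x3ffff = 0x38fb7; word=0x1caf8fb7
word = 0x1caf8fb7 → big-endian bytes:
  [0]=0x1c  [1]=0xaf  [2]=0x8f  [3]=0xb7

1c af 8f b7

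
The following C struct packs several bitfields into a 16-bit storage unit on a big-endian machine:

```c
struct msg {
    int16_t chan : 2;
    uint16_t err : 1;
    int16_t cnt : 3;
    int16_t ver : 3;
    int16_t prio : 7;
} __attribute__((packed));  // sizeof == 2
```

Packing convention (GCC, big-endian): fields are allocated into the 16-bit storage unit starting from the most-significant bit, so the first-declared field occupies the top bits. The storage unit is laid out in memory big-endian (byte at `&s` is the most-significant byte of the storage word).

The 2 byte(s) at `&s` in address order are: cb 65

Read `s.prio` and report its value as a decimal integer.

-27

[0]=0xcb [1]=0x65 (big-endian) → word 0xcb65
chan:2 @ bit 14 → (0xcb65>>14)&0x3 = 0x3
err:1 @ bit 13 → (0xcb65>>13)&0x1 = 0x0
cnt:3 @ bit 10 → (0xcb65>>10)&0x7 = 0x2
ver:3 @ bit 7 → (0xcb65>>7)&0x7 = 0x6
prio:7 @ bit 0 → (0xcb65>>0)&0x7f = 0x65  ←
prio signed 7b, MSB=1: 101 - 128 = -27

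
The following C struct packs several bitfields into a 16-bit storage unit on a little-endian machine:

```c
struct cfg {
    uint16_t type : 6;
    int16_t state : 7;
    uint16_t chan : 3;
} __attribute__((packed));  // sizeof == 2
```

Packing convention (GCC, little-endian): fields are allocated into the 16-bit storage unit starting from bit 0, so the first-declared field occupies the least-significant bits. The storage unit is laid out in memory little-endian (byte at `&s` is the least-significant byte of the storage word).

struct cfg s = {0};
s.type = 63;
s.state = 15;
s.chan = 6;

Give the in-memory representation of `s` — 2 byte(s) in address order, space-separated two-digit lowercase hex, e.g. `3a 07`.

ff c3

type (6b) val=63 bits=0x3f at bit 0: 0x003f
state (7b) val=15 bits=0xf at bit 6: 0x03ff
chan (3b) val=6 bits=0x6 at bit 13: 0xc3ff
word = 0xc3ff → little-endian bytes:
  [0]=0xff  [1]=0xc3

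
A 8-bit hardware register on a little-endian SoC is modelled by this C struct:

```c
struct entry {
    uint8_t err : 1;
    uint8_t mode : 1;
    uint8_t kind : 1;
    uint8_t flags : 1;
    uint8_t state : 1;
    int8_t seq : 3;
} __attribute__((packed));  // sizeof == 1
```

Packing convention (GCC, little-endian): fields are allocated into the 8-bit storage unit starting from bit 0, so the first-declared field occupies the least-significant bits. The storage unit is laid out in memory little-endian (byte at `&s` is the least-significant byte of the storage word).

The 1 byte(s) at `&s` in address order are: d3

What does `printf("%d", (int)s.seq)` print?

-2

[0]=0xd3 (little-endian) → word 0xd3
err:1 @ bit 0 → (0xd3>>0)&0x1 = 0x1
mode:1 @ bit 1 → (0xd3>>1)&0x1 = 0x1
kind:1 @ bit 2 → (0xd3>>2)&0x1 = 0x0
flags:1 @ bit 3 → (0xd3>>3)&0x1 = 0x0
state:1 @ bit 4 → (0xd3>>4)&0x1 = 0x1
seq:3 @ bit 5 → (0xd3>>5)&0x7 = 0x6  ←
seq signed 3b, MSB=1: 6 - 8 = -2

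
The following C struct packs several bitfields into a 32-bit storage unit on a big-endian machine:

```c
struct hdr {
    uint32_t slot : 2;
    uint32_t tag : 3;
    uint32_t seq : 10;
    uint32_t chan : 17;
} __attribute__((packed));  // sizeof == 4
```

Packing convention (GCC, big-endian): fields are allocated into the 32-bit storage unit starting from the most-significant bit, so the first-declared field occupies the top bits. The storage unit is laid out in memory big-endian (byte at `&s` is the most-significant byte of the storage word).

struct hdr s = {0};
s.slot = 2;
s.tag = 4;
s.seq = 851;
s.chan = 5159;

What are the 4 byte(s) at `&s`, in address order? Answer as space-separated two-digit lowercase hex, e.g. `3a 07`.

a6 a6 14 27

[30+:2] slot=2 & 0x3 = 0x2; word=0x80000000
[27+:3] tag=4 & 0x7 = 0x4; word=0xa0000000
[17+:10] seq=851 & 0x3ff = 0x353; word=0xa6a60000
[0+:17] chan=5159 & 0x1ffff = 0x1427; word=0xa6a61427
word = 0xa6a61427 → big-endian bytes:
  [0]=0xa6  [1]=0xa6  [2]=0x14  [3]=0x27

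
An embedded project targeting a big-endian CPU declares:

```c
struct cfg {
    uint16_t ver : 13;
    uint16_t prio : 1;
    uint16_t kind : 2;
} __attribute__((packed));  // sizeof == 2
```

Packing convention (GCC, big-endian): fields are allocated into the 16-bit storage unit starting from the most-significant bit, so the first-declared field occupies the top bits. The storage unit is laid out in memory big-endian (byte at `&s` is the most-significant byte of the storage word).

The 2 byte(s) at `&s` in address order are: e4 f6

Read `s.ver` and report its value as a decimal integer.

[0]=0xe4 [1]=0xf6 (big-endian) → word 0xe4f6
ver:13 @ bit 3 → (0xe4f6>>3)&0x1fff = 0x1c9e  ←
prio:1 @ bit 2 → (0xe4f6>>2)&0x1 = 0x1
kind:2 @ bit 0 → (0xe4f6>>0)&0x3 = 0x2

7326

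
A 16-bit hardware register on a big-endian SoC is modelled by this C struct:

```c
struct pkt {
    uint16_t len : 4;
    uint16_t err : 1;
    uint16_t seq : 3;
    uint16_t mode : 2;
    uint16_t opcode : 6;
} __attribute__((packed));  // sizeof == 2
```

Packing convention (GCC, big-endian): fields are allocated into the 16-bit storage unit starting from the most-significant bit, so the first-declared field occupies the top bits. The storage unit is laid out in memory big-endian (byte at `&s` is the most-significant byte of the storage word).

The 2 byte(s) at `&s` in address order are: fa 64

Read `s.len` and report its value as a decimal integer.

[0]=0xfa [1]=0x64 (big-endian) → word 0xfa64
len [12+:4] = (word>>12) & 0xf = 15  ←
err [11+:1] = (word>>11) & 0x1 = 1
seq [8+:3] = (word>>8) & 0x7 = 2
mode [6+:2] = (word>>6) & 0x3 = 1
opcode [0+:6] = (word>>0) & 0x3f = 36

15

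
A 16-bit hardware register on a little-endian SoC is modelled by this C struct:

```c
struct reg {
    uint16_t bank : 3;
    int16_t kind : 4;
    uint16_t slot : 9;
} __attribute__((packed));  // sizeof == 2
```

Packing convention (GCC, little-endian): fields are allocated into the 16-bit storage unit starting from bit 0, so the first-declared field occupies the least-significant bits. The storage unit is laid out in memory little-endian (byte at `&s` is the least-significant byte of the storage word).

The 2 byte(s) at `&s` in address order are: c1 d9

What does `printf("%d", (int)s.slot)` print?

435

[0]=0xc1 [1]=0xd9 (little-endian) → word 0xd9c1
bank [0+:3] = (word>>0) & 0x7 = 1
kind [3+:4] = (word>>3) & 0xf = 8
slot [7+:9] = (word>>7) & 0x1ff = 435  ←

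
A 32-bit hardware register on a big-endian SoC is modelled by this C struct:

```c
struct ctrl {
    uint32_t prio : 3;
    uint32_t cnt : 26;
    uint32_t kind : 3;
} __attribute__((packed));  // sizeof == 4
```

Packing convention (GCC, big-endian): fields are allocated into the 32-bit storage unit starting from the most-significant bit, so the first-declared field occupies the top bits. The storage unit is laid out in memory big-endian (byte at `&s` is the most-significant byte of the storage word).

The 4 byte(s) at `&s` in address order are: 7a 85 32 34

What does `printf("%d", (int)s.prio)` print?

3

[0]=0x7a [1]=0x85 [2]=0x32 [3]=0x34 (big-endian) → word 0x7a853234
prio:3 @ bit 29 → (0x7a853234>>29)&0x7 = 0x3  ←
cnt:26 @ bit 3 → (0x7a853234>>3)&0x3ffffff = 0x350a646
kind:3 @ bit 0 → (0x7a853234>>0)&0x7 = 0x4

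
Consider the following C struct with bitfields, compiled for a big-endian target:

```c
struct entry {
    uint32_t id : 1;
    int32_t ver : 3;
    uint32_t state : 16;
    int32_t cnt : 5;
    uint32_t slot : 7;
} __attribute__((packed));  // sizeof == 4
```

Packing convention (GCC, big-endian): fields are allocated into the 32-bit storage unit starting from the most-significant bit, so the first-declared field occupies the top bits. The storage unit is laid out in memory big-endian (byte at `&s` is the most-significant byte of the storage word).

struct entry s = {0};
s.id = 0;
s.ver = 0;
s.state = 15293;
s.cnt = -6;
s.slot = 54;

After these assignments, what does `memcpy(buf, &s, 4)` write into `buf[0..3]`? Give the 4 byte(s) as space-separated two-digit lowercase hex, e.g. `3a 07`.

03 bb dd 36

[31+:1] id=0 & 0x1 = 0x0; word=0x00000000
[28+:3] ver=0 & 0x7 = 0x0; word=0x00000000
[12+:16] state=15293 & 0xffff = 0x3bbd; word=0x03bbd000
[7+:5] cnt=-6 & 0x1f = 0x1a; word=0x03bbdd00
[0+:7] slot=54 & 0x7f = 0x36; word=0x03bbdd36
word = 0x03bbdd36 → big-endian bytes:
  [0]=0x03  [1]=0xbb  [2]=0xdd  [3]=0x36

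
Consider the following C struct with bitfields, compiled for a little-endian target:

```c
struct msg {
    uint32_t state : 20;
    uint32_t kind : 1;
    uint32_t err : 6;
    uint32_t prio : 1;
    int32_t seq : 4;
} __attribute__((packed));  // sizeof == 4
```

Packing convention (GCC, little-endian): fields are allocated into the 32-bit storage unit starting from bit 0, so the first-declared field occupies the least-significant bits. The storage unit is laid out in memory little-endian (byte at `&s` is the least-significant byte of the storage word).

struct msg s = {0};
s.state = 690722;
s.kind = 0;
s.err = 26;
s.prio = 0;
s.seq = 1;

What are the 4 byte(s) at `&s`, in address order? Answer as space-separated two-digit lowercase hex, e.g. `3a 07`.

state (20b) val=690722 bits=0xa8a22 at bit 0: 0x000a8a22
kind (1b) val=0 bits=0x0 at bit 20: 0x000a8a22
err (6b) val=26 bits=0x1a at bit 21: 0x034a8a22
prio (1b) val=0 bits=0x0 at bit 27: 0x034a8a22
seq (4b) val=1 bits=0x1 at bit 28: 0x134a8a22
word = 0x134a8a22 → little-endian bytes:
  [0]=0x22  [1]=0x8a  [2]=0x4a  [3]=0x13

22 8a 4a 13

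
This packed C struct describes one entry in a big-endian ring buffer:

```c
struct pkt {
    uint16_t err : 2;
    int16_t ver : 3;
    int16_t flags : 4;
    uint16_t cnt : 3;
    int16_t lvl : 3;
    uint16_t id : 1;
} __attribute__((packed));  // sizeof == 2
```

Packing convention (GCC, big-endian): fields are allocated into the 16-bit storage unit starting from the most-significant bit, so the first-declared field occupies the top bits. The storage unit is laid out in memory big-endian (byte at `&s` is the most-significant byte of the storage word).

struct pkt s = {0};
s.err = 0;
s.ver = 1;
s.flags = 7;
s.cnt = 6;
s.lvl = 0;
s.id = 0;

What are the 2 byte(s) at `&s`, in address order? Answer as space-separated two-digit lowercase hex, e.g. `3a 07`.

err (2b) val=0 bits=0x0 at bit 14: 0x0000
ver (3b) val=1 bits=0x1 at bit 11: 0x0800
flags (4b) val=7 bits=0x7 at bit 7: 0x0b80
cnt (3b) val=6 bits=0x6 at bit 4: 0x0be0
lvl (3b) val=0 bits=0x0 at bit 1: 0x0be0
id (1b) val=0 bits=0x0 at bit 0: 0x0be0
word = 0x0be0 → big-endian bytes:
  [0]=0x0b  [1]=0xe0

0b e0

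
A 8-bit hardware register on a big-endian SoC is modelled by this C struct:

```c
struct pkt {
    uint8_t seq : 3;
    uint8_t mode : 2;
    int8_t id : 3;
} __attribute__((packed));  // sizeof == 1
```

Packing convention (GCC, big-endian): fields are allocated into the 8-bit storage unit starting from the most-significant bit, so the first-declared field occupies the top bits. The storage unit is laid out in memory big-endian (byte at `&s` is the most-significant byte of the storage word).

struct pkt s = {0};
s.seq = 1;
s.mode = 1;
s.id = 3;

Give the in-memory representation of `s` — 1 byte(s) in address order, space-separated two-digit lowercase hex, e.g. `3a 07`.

[5+:3] seq=1 & 0x7 = 0x1; word=0x20
[3+:2] mode=1 & 0x3 = 0x1; word=0x28
[0+:3] id=3 & 0x7 = 0x3; word=0x2b
word = 0x2b → big-endian bytes:
  [0]=0x2b

2b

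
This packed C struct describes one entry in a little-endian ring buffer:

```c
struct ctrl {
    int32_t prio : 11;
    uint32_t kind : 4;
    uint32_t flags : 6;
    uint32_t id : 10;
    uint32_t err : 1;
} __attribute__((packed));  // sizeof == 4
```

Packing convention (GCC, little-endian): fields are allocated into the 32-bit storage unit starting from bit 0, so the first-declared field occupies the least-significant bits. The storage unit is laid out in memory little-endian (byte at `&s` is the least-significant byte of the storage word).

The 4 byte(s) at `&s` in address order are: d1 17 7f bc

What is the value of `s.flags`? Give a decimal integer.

62

[0]=0xd1 [1]=0x17 [2]=0x7f [3]=0xbc (little-endian) → word 0xbc7f17d1
prio:11 @ bit 0 → (0xbc7f17d1>>0)&0x7ff = 0x7d1
kind:4 @ bit 11 → (0xbc7f17d1>>11)&0xf = 0x2
flags:6 @ bit 15 → (0xbc7f17d1>>15)&0x3f = 0x3e  ←
id:10 @ bit 21 → (0xbc7f17d1>>21)&0x3ff = 0x1e3
err:1 @ bit 31 → (0xbc7f17d1>>31)&0x1 = 0x1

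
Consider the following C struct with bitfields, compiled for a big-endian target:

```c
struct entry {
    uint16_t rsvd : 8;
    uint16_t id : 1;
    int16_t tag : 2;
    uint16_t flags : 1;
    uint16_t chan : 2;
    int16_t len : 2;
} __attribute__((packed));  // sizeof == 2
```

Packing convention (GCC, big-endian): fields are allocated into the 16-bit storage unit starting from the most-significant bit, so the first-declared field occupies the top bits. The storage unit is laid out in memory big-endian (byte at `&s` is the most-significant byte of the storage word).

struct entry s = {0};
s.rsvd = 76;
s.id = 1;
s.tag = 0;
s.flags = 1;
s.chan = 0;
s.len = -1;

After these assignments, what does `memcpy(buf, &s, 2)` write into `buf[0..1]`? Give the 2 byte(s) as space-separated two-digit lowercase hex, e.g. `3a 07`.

4c 93

rsvd (8b) val=76 bits=0x4c at bit 8: 0x4c00
id (1b) val=1 bits=0x1 at bit 7: 0x4c80
tag (2b) val=0 bits=0x0 at bit 5: 0x4c80
flags (1b) val=1 bits=0x1 at bit 4: 0x4c90
chan (2b) val=0 bits=0x0 at bit 2: 0x4c90
len (2b) val=-1 bits=0x3 at bit 0: 0x4c93
word = 0x4c93 → big-endian bytes:
  [0]=0x4c  [1]=0x93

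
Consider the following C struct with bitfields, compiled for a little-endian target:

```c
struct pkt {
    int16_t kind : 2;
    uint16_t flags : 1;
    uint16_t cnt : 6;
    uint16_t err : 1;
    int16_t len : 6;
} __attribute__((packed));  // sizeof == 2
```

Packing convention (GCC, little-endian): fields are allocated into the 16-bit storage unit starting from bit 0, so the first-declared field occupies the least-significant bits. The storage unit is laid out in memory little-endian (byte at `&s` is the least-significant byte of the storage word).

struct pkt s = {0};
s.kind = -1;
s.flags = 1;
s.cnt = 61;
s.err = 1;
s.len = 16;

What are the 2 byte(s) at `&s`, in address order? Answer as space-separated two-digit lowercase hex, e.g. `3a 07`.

kind (2b) val=-1 bits=0x3 at bit 0: 0x0003
flags (1b) val=1 bits=0x1 at bit 2: 0x0007
cnt (6b) val=61 bits=0x3d at bit 3: 0x01ef
err (1b) val=1 bits=0x1 at bit 9: 0x03ef
len (6b) val=16 bits=0x10 at bit 10: 0x43ef
word = 0x43ef → little-endian bytes:
  [0]=0xef  [1]=0x43

ef 43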